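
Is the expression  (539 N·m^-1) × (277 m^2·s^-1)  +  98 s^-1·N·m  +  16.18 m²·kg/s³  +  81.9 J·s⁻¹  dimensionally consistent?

Reduce each to base SI dimensions:
  (539 N·m^-1) × (277 m^2·s^-1):  [kg·s⁻²] · [m²·s⁻¹] = kg·m²·s⁻³
  98 s^-1·N·m:  N·m·s⁻¹ = kg·m·s⁻²·m·s⁻¹ = kg·m²·s⁻³
  16.18 m²·kg/s³:  kg·m²·s⁻³
  81.9 J·s⁻¹:  J·s⁻¹ = N·m·s⁻¹ = kg·m²·s⁻³
Every term reduces to kg·m²·s⁻³.

Yes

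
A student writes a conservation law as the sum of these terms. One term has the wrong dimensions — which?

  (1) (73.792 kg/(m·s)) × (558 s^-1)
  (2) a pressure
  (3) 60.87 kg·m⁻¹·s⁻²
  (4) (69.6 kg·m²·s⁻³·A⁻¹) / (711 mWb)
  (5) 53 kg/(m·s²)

Work out the base dimensions of each:
  (1) [kg·m⁻¹·s⁻¹] · [s⁻¹] = kg·m⁻¹·s⁻²
  (2) [pressure] = kg·m⁻¹·s⁻²
  (3) kg·m⁻¹·s⁻²
  (4) [kg·m²·s⁻³·A⁻¹] / [kg·m²·s⁻²·A⁻¹] = s⁻¹
  (5) kg·m⁻¹·s⁻²
All reduce to kg·m⁻¹·s⁻² except (4), which is s⁻¹.

(4)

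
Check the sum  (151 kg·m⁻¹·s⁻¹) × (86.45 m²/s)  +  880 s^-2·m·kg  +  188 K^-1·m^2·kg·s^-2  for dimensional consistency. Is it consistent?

No

Expand each in SI base units:
  (151 kg·m⁻¹·s⁻¹) × (86.45 m²/s):  [kg·m⁻¹·s⁻¹] · [m²·s⁻¹] = kg·m·s⁻²
  880 s^-2·m·kg:  kg·m·s⁻²
  188 K^-1·m^2·kg·s^-2:  kg·m²·s⁻²·K⁻¹
The terms do not share a single dimension (kg·m²·s⁻²·K⁻¹ vs kg·m·s⁻²).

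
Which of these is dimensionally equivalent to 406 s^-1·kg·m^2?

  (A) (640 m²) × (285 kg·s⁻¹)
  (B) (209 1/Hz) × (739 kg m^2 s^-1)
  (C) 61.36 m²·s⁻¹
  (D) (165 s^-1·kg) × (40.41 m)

(A)

Reference: kg·m²·s⁻¹.
Each option:
  (A) [m²] · [kg·s⁻¹] = kg·m²·s⁻¹  ← same
  (B) [s] · [kg·m²·s⁻¹] = kg·m²
  (C) m²·s⁻¹
  (D) [kg·s⁻¹] · [m] = kg·m·s⁻¹
Only (A) matches kg·m²·s⁻¹.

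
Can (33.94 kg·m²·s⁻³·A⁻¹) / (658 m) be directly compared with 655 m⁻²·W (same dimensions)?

No

In SI base units:
  (33.94 kg·m²·s⁻³·A⁻¹) / (658 m):  [kg·m²·s⁻³·A⁻¹] / [m] = kg·m·s⁻³·A⁻¹
  655 m⁻²·W:  W·m⁻² = J·s⁻¹·m⁻² = kg·s⁻³
kg·m·s⁻³·A⁻¹ ≠ kg·s⁻³, so they cannot be added.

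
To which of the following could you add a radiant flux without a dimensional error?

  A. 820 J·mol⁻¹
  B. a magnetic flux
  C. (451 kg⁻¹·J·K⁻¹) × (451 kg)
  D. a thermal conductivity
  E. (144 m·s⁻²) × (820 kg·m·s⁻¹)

Reference: [radiant flux] = kg·m²·s⁻³.
Each option:
  A. J·mol⁻¹ = N·m·mol⁻¹ = kg·m²·s⁻²·mol⁻¹
  B. [magnetic flux] = kg·m²·s⁻²·A⁻¹
  C. [m²·s⁻²·K⁻¹] · [kg] = kg·m²·s⁻²·K⁻¹
  D. [thermal conductivity] = kg·m·s⁻³·K⁻¹
  E. [m·s⁻²] · [kg·m·s⁻¹] = kg·m²·s⁻³  ← same
Only E. matches kg·m²·s⁻³.

E.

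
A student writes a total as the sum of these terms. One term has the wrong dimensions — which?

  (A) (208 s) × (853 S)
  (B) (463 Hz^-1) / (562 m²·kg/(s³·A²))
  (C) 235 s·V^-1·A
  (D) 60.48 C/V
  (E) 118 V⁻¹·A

(E)

Dimensions:
  (A) [s] · [kg⁻¹·m⁻²·s³·A²] = kg⁻¹·m⁻²·s⁴·A²
  (B) [s] / [kg·m²·s⁻³·A⁻²] = kg⁻¹·m⁻²·s⁴·A²
  (C) A·s·V⁻¹ = A·s·(J·C⁻¹)⁻¹ = kg⁻¹·m⁻²·s⁴·A²
  (D) C·V⁻¹ = s·A·(J·C⁻¹)⁻¹ = kg⁻¹·m⁻²·s⁴·A²
  (E) A·V⁻¹ = A·(J·C⁻¹)⁻¹ = kg⁻¹·m⁻²·s³·A²
All reduce to kg⁻¹·m⁻²·s⁴·A² except (E), which is kg⁻¹·m⁻²·s³·A².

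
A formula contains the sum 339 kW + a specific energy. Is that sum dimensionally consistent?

Dimensions:
  339 kW:  W = J·s⁻¹ = kg·m²·s⁻³
  a specific energy:  [specific energy] = m²·s⁻²
kg·m²·s⁻³ ≠ m²·s⁻², so they cannot be added.

No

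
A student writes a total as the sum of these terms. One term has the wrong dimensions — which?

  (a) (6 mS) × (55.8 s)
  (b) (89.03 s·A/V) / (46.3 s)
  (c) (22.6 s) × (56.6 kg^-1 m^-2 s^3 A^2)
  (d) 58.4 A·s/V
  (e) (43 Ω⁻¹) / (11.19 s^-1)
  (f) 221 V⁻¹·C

(b)

In SI base units:
  (a) [kg⁻¹·m⁻²·s³·A²] · [s] = kg⁻¹·m⁻²·s⁴·A²
  (b) [kg⁻¹·m⁻²·s⁴·A²] / [s] = kg⁻¹·m⁻²·s³·A²
  (c) [s] · [kg⁻¹·m⁻²·s³·A²] = kg⁻¹·m⁻²·s⁴·A²
  (d) A·s·V⁻¹ = A·s·(J·C⁻¹)⁻¹ = kg⁻¹·m⁻²·s⁴·A²
  (e) [kg⁻¹·m⁻²·s³·A²] / [s⁻¹] = kg⁻¹·m⁻²·s⁴·A²
  (f) C·V⁻¹ = s·A·(J·C⁻¹)⁻¹ = kg⁻¹·m⁻²·s⁴·A²
All reduce to kg⁻¹·m⁻²·s⁴·A² except (b), which is kg⁻¹·m⁻²·s³·A².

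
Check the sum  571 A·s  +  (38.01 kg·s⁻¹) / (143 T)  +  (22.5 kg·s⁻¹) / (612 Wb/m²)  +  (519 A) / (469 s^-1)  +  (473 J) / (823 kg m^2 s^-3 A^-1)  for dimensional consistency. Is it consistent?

In SI base units:
  571 A·s:  A·s = s·A
  (38.01 kg·s⁻¹) / (143 T):  [kg·s⁻¹] / [kg·s⁻²·A⁻¹] = s·A
  (22.5 kg·s⁻¹) / (612 Wb/m²):  [kg·s⁻¹] / [kg·s⁻²·A⁻¹] = s·A
  (519 A) / (469 s^-1):  [A] / [s⁻¹] = s·A
  (473 J) / (823 kg m^2 s^-3 A^-1):  [kg·m²·s⁻²] / [kg·m²·s⁻³·A⁻¹] = s·A
Every term reduces to s·A.

Yes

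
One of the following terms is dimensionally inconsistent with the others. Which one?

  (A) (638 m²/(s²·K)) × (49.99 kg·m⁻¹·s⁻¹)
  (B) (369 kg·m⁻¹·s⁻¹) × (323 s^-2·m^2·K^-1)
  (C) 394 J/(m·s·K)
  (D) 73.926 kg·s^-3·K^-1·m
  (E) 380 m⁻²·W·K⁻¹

(E)

Expand each in SI base units:
  (A) [m²·s⁻²·K⁻¹] · [kg·m⁻¹·s⁻¹] = kg·m·s⁻³·K⁻¹
  (B) [kg·m⁻¹·s⁻¹] · [m²·s⁻²·K⁻¹] = kg·m·s⁻³·K⁻¹
  (C) J·s⁻¹·m⁻¹·K⁻¹ = N·m·s⁻¹·m⁻¹·K⁻¹ = kg·m·s⁻³·K⁻¹
  (D) kg·m·s⁻³·K⁻¹
  (E) W·m⁻²·K⁻¹ = J·s⁻¹·m⁻²·K⁻¹ = kg·s⁻³·K⁻¹
All reduce to kg·m·s⁻³·K⁻¹ except (E), which is kg·s⁻³·K⁻¹.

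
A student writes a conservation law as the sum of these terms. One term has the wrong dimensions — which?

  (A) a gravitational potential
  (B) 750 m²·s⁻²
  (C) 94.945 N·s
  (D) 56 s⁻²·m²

(C)

Reduce each to base SI dimensions:
  (A) [gravitational potential] = m²·s⁻²
  (B) m²·s⁻²
  (C) N·s = kg·m·s⁻²·s = kg·m·s⁻¹
  (D) m²·s⁻²
All reduce to m²·s⁻² except (C), which is kg·m·s⁻¹.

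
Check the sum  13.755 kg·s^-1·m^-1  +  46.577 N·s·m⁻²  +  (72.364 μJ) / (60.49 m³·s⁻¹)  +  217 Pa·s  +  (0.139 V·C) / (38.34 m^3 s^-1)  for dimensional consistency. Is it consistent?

Yes

Expand each in SI base units:
  13.755 kg·s^-1·m^-1:  kg·m⁻¹·s⁻¹
  46.577 N·s·m⁻²:  N·s·m⁻² = kg·m·s⁻²·s·m⁻² = kg·m⁻¹·s⁻¹
  (72.364 μJ) / (60.49 m³·s⁻¹):  [kg·m²·s⁻²] / [m³·s⁻¹] = kg·m⁻¹·s⁻¹
  217 Pa·s:  Pa·s = N·m⁻²·s = kg·m⁻¹·s⁻¹
  (0.139 V·C) / (38.34 m^3 s^-1):  [kg·m²·s⁻²] / [m³·s⁻¹] = kg·m⁻¹·s⁻¹
Every term reduces to kg·m⁻¹·s⁻¹.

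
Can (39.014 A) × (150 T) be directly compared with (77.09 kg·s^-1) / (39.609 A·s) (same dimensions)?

Work out the base dimensions of each:
  (39.014 A) × (150 T):  [A] · [kg·s⁻²·A⁻¹] = kg·s⁻²
  (77.09 kg·s^-1) / (39.609 A·s):  [kg·s⁻¹] / [s·A] = kg·s⁻²·A⁻¹
kg·s⁻² ≠ kg·s⁻²·A⁻¹, so they cannot be added.

No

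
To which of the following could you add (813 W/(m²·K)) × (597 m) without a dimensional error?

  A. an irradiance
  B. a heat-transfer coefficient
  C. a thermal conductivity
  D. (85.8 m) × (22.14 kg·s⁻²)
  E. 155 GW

C.

Reference: [kg·s⁻³·K⁻¹] · [m] = kg·m·s⁻³·K⁻¹.
Each option:
  A. [irradiance] = kg·s⁻³
  B. [heat-transfer coefficient] = kg·s⁻³·K⁻¹
  C. [thermal conductivity] = kg·m·s⁻³·K⁻¹  ← same
  D. [m] · [kg·s⁻²] = kg·m·s⁻²
  E. W = J·s⁻¹ = kg·m²·s⁻³
Only C. matches kg·m·s⁻³·K⁻¹.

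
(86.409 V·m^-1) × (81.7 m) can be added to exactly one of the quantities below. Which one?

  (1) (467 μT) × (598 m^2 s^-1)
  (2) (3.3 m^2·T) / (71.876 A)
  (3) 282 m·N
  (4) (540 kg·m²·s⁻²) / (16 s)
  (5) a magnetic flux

Reference: [kg·m·s⁻³·A⁻¹] · [m] = kg·m²·s⁻³·A⁻¹.
Each option:
  (1) [kg·s⁻²·A⁻¹] · [m²·s⁻¹] = kg·m²·s⁻³·A⁻¹  ← same
  (2) [kg·m²·s⁻²·A⁻¹] / [A] = kg·m²·s⁻²·A⁻²
  (3) N·m = kg·m·s⁻²·m = kg·m²·s⁻²
  (4) [kg·m²·s⁻²] / [s] = kg·m²·s⁻³
  (5) [magnetic flux] = kg·m²·s⁻²·A⁻¹
Only (1) matches kg·m²·s⁻³·A⁻¹.

(1)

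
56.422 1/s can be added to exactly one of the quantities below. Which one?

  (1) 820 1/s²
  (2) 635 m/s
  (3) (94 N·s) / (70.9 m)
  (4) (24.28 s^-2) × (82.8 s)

Reference: s⁻¹.
Each option:
  (1) s⁻²
  (2) m·s⁻¹
  (3) [kg·m·s⁻¹] / [m] = kg·s⁻¹
  (4) [s⁻²] · [s] = s⁻¹  ← same
Only (4) matches s⁻¹.

(4)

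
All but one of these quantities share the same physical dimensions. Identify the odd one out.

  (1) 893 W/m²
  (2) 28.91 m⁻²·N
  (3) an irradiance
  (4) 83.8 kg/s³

(2)

Expand each in SI base units:
  (1) W·m⁻² = J·s⁻¹·m⁻² = kg·s⁻³
  (2) N·m⁻² = kg·m·s⁻²·m⁻² = kg·m⁻¹·s⁻²
  (3) [irradiance] = kg·s⁻³
  (4) kg·s⁻³
All reduce to kg·s⁻³ except (2), which is kg·m⁻¹·s⁻².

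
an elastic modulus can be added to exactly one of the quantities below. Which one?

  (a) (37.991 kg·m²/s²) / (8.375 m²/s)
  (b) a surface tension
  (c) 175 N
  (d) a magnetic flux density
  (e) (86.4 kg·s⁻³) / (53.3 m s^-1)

(e)

Reference: [elastic modulus] = kg·m⁻¹·s⁻².
Each option:
  (a) [kg·m²·s⁻²] / [m²·s⁻¹] = kg·s⁻¹
  (b) [surface tension] = kg·s⁻²
  (c) N = kg·m·s⁻²
  (d) [magnetic flux density] = kg·s⁻²·A⁻¹
  (e) [kg·s⁻³] / [m·s⁻¹] = kg·m⁻¹·s⁻²  ← same
Only (e) matches kg·m⁻¹·s⁻².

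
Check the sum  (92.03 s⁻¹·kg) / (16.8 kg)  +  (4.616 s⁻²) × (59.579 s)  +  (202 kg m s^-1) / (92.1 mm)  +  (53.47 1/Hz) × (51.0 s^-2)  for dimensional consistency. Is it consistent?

No

Reduce each to base SI dimensions:
  (92.03 s⁻¹·kg) / (16.8 kg):  [kg·s⁻¹] / [kg] = s⁻¹
  (4.616 s⁻²) × (59.579 s):  [s⁻²] · [s] = s⁻¹
  (202 kg m s^-1) / (92.1 mm):  [kg·m·s⁻¹] / [m] = kg·s⁻¹
  (53.47 1/Hz) × (51.0 s^-2):  [s] · [s⁻²] = s⁻¹
The terms do not share a single dimension (kg·s⁻¹ vs s⁻¹).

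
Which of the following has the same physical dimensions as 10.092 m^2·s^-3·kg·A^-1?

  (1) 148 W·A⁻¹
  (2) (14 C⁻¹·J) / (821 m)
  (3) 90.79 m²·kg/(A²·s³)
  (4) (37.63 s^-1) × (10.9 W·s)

(1)

Reference: kg·m²·s⁻³·A⁻¹.
Each option:
  (1) W·A⁻¹ = J·s⁻¹·A⁻¹ = kg·m²·s⁻³·A⁻¹  ← same
  (2) [kg·m²·s⁻³·A⁻¹] / [m] = kg·m·s⁻³·A⁻¹
  (3) kg·m²·s⁻³·A⁻²
  (4) [s⁻¹] · [kg·m²·s⁻²] = kg·m²·s⁻³
Only (1) matches kg·m²·s⁻³·A⁻¹.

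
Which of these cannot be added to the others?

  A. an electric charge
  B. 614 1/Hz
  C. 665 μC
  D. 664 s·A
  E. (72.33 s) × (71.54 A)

Work out the base dimensions of each:
  A. [electric charge] = s·A
  B. Hz⁻¹ = (s⁻¹)⁻¹ = s
  C. C = s·A
  D. A·s = s·A
  E. [s] · [A] = s·A
All reduce to s·A except B., which is s.

B.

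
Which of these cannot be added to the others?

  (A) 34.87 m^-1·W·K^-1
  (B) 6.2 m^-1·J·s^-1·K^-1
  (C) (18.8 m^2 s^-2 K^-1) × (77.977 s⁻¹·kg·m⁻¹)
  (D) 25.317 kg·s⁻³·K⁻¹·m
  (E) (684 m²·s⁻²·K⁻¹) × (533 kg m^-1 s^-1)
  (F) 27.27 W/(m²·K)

Dimensions:
  (A) W·m⁻¹·K⁻¹ = J·s⁻¹·m⁻¹·K⁻¹ = kg·m·s⁻³·K⁻¹
  (B) J·s⁻¹·m⁻¹·K⁻¹ = N·m·s⁻¹·m⁻¹·K⁻¹ = kg·m·s⁻³·K⁻¹
  (C) [m²·s⁻²·K⁻¹] · [kg·m⁻¹·s⁻¹] = kg·m·s⁻³·K⁻¹
  (D) kg·m·s⁻³·K⁻¹
  (E) [m²·s⁻²·K⁻¹] · [kg·m⁻¹·s⁻¹] = kg·m·s⁻³·K⁻¹
  (F) W·m⁻²·K⁻¹ = J·s⁻¹·m⁻²·K⁻¹ = kg·s⁻³·K⁻¹
All reduce to kg·m·s⁻³·K⁻¹ except (F), which is kg·s⁻³·K⁻¹.

(F)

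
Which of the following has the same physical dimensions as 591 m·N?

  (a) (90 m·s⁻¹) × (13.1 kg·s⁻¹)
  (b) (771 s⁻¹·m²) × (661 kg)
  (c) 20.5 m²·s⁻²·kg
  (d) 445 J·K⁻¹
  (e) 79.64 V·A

(c)

Reference: N·m = kg·m·s⁻²·m = kg·m²·s⁻².
Each option:
  (a) [m·s⁻¹] · [kg·s⁻¹] = kg·m·s⁻²
  (b) [m²·s⁻¹] · [kg] = kg·m²·s⁻¹
  (c) kg·m²·s⁻²  ← same
  (d) J·K⁻¹ = N·m·K⁻¹ = kg·m²·s⁻²·K⁻¹
  (e) V·A = J·C⁻¹·A = kg·m²·s⁻³
Only (c) matches kg·m²·s⁻².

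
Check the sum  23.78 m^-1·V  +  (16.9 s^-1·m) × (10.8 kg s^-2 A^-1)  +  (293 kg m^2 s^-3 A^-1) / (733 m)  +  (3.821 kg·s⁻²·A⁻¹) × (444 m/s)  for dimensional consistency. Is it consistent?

Yes

In SI base units:
  23.78 m^-1·V:  V·m⁻¹ = J·C⁻¹·m⁻¹ = kg·m·s⁻³·A⁻¹
  (16.9 s^-1·m) × (10.8 kg s^-2 A^-1):  [m·s⁻¹] · [kg·s⁻²·A⁻¹] = kg·m·s⁻³·A⁻¹
  (293 kg m^2 s^-3 A^-1) / (733 m):  [kg·m²·s⁻³·A⁻¹] / [m] = kg·m·s⁻³·A⁻¹
  (3.821 kg·s⁻²·A⁻¹) × (444 m/s):  [kg·s⁻²·A⁻¹] · [m·s⁻¹] = kg·m·s⁻³·A⁻¹
Every term reduces to kg·m·s⁻³·A⁻¹.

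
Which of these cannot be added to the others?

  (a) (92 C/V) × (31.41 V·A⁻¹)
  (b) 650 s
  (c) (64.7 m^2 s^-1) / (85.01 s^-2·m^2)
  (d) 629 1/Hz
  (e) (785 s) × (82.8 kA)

Work out the base dimensions of each:
  (a) [kg⁻¹·m⁻²·s⁴·A²] · [kg·m²·s⁻³·A⁻²] = s
  (b) s
  (c) [m²·s⁻¹] / [m²·s⁻²] = s
  (d) Hz⁻¹ = (s⁻¹)⁻¹ = s
  (e) [s] · [A] = s·A
All reduce to s except (e), which is s·A.

(e)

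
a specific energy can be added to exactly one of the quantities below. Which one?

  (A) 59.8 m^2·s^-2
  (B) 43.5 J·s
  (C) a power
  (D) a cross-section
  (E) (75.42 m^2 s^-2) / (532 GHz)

Reference: [specific energy] = m²·s⁻².
Each option:
  (A) m²·s⁻²  ← same
  (B) J·s = N·m·s = kg·m²·s⁻¹
  (C) [power] = kg·m²·s⁻³
  (D) [cross-section] = m²
  (E) [m²·s⁻²] / [s⁻¹] = m²·s⁻¹
Only (A) matches m²·s⁻².

(A)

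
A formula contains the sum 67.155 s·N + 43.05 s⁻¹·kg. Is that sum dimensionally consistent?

In SI base units:
  67.155 s·N:  N·s = kg·m·s⁻²·s = kg·m·s⁻¹
  43.05 s⁻¹·kg:  kg·s⁻¹
kg·m·s⁻¹ ≠ kg·s⁻¹, so they cannot be added.

No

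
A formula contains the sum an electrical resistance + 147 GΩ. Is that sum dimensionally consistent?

Yes

Work out the base dimensions of each:
  an electrical resistance:  [electrical resistance] = kg·m²·s⁻³·A⁻²
  147 GΩ:  Ω = V·A⁻¹ = kg·m²·s⁻³·A⁻²
Both are kg·m²·s⁻³·A⁻², so they have the same dimensions and can be added.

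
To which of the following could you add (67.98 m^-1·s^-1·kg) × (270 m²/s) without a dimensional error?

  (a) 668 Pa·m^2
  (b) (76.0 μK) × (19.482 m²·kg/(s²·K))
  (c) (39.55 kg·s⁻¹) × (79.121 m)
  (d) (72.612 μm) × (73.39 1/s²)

(a)

Reference: [kg·m⁻¹·s⁻¹] · [m²·s⁻¹] = kg·m·s⁻².
Each option:
  (a) Pa·m² = N·m⁻²·m² = kg·m·s⁻²  ← same
  (b) [K] · [kg·m²·s⁻²·K⁻¹] = kg·m²·s⁻²
  (c) [kg·s⁻¹] · [m] = kg·m·s⁻¹
  (d) [m] · [s⁻²] = m·s⁻²
Only (a) matches kg·m·s⁻².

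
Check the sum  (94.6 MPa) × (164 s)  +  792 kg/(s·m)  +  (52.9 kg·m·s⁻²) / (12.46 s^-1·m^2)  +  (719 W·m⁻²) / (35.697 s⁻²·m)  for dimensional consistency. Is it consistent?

Yes

In SI base units:
  (94.6 MPa) × (164 s):  [kg·m⁻¹·s⁻²] · [s] = kg·m⁻¹·s⁻¹
  792 kg/(s·m):  kg·m⁻¹·s⁻¹
  (52.9 kg·m·s⁻²) / (12.46 s^-1·m^2):  [kg·m·s⁻²] / [m²·s⁻¹] = kg·m⁻¹·s⁻¹
  (719 W·m⁻²) / (35.697 s⁻²·m):  [kg·s⁻³] / [m·s⁻²] = kg·m⁻¹·s⁻¹
Every term reduces to kg·m⁻¹·s⁻¹.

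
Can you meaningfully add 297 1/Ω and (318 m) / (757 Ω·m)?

Reduce each to base SI dimensions:
  297 1/Ω:  Ω⁻¹ = (V·A⁻¹)⁻¹ = kg⁻¹·m⁻²·s³·A²
  (318 m) / (757 Ω·m):  [m] / [kg·m³·s⁻³·A⁻²] = kg⁻¹·m⁻²·s³·A²
Both are kg⁻¹·m⁻²·s³·A², so they have the same dimensions and can be added.

Yes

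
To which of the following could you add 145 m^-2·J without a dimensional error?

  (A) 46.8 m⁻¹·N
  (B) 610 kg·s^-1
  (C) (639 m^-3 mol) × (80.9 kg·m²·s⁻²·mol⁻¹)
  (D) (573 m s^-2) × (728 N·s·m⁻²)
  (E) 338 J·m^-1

Reference: J·m⁻² = N·m·m⁻² = kg·s⁻².
Each option:
  (A) N·m⁻¹ = kg·m·s⁻²·m⁻¹ = kg·s⁻²  ← same
  (B) kg·s⁻¹
  (C) [m⁻³·mol] · [kg·m²·s⁻²·mol⁻¹] = kg·m⁻¹·s⁻²
  (D) [m·s⁻²] · [kg·m⁻¹·s⁻¹] = kg·s⁻³
  (E) J·m⁻¹ = N·m·m⁻¹ = kg·m·s⁻²
Only (A) matches kg·s⁻².

(A)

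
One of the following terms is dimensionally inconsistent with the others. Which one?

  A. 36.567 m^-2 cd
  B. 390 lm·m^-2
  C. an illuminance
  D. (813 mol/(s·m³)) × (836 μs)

D.

Expand each in SI base units:
  A. m⁻²·cd
  B. lm·m⁻² = cd·m⁻² = m⁻²·cd
  C. [illuminance] = m⁻²·cd
  D. [m⁻³·s⁻¹·mol] · [s] = m⁻³·mol
All reduce to m⁻²·cd except D., which is m⁻³·mol.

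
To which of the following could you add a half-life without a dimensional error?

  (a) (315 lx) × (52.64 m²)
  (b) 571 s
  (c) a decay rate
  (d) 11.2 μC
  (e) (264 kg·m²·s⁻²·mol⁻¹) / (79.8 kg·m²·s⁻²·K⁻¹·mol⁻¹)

Reference: [half-life] = s.
Each option:
  (a) [m⁻²·cd] · [m²] = cd
  (b) s  ← same
  (c) [decay rate] = s⁻¹
  (d) C = s·A
  (e) [kg·m²·s⁻²·mol⁻¹] / [kg·m²·s⁻²·K⁻¹·mol⁻¹] = K
Only (b) matches s.

(b)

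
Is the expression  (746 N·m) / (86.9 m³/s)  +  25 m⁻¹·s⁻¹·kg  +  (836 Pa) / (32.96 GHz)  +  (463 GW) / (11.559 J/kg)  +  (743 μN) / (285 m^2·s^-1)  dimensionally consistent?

In SI base units:
  (746 N·m) / (86.9 m³/s):  [kg·m²·s⁻²] / [m³·s⁻¹] = kg·m⁻¹·s⁻¹
  25 m⁻¹·s⁻¹·kg:  kg·m⁻¹·s⁻¹
  (836 Pa) / (32.96 GHz):  [kg·m⁻¹·s⁻²] / [s⁻¹] = kg·m⁻¹·s⁻¹
  (463 GW) / (11.559 J/kg):  [kg·m²·s⁻³] / [m²·s⁻²] = kg·s⁻¹
  (743 μN) / (285 m^2·s^-1):  [kg·m·s⁻²] / [m²·s⁻¹] = kg·m⁻¹·s⁻¹
The terms do not share a single dimension (kg·m⁻¹·s⁻¹ vs kg·s⁻¹).

No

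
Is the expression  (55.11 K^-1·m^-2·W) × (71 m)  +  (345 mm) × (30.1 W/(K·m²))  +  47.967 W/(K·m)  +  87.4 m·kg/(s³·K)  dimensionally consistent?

In SI base units:
  (55.11 K^-1·m^-2·W) × (71 m):  [kg·s⁻³·K⁻¹] · [m] = kg·m·s⁻³·K⁻¹
  (345 mm) × (30.1 W/(K·m²)):  [m] · [kg·s⁻³·K⁻¹] = kg·m·s⁻³·K⁻¹
  47.967 W/(K·m):  W·m⁻¹·K⁻¹ = J·s⁻¹·m⁻¹·K⁻¹ = kg·m·s⁻³·K⁻¹
  87.4 m·kg/(s³·K):  kg·m·s⁻³·K⁻¹
Every term reduces to kg·m·s⁻³·K⁻¹.

Yes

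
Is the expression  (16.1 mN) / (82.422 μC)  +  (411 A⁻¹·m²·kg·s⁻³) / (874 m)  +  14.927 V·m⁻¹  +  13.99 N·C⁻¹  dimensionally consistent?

Yes

Expand each in SI base units:
  (16.1 mN) / (82.422 μC):  [kg·m·s⁻²] / [s·A] = kg·m·s⁻³·A⁻¹
  (411 A⁻¹·m²·kg·s⁻³) / (874 m):  [kg·m²·s⁻³·A⁻¹] / [m] = kg·m·s⁻³·A⁻¹
  14.927 V·m⁻¹:  V·m⁻¹ = J·C⁻¹·m⁻¹ = kg·m·s⁻³·A⁻¹
  13.99 N·C⁻¹:  N·C⁻¹ = kg·m·s⁻²·(s·A)⁻¹ = kg·m·s⁻³·A⁻¹
Every term reduces to kg·m·s⁻³·A⁻¹.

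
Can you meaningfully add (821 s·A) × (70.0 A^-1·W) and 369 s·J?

No

Expand each in SI base units:
  (821 s·A) × (70.0 A^-1·W):  [s·A] · [kg·m²·s⁻³·A⁻¹] = kg·m²·s⁻²
  369 s·J:  J·s = N·m·s = kg·m²·s⁻¹
kg·m²·s⁻² ≠ kg·m²·s⁻¹, so they cannot be added.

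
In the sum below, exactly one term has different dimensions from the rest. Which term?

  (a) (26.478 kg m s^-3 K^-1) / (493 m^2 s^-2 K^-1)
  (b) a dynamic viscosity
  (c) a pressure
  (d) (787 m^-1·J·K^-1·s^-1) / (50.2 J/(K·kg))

(c)

Work out the base dimensions of each:
  (a) [kg·m·s⁻³·K⁻¹] / [m²·s⁻²·K⁻¹] = kg·m⁻¹·s⁻¹
  (b) [dynamic viscosity] = kg·m⁻¹·s⁻¹
  (c) [pressure] = kg·m⁻¹·s⁻²
  (d) [kg·m·s⁻³·K⁻¹] / [m²·s⁻²·K⁻¹] = kg·m⁻¹·s⁻¹
All reduce to kg·m⁻¹·s⁻¹ except (c), which is kg·m⁻¹·s⁻².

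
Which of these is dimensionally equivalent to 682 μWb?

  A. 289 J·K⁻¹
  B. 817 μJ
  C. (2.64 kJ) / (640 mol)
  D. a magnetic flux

D.

Reference: Wb = V·s = kg·m²·s⁻²·A⁻¹.
Each option:
  A. J·K⁻¹ = N·m·K⁻¹ = kg·m²·s⁻²·K⁻¹
  B. J = N·m = kg·m²·s⁻²
  C. [kg·m²·s⁻²] / [mol] = kg·m²·s⁻²·mol⁻¹
  D. [magnetic flux] = kg·m²·s⁻²·A⁻¹  ← same
Only D. matches kg·m²·s⁻²·A⁻¹.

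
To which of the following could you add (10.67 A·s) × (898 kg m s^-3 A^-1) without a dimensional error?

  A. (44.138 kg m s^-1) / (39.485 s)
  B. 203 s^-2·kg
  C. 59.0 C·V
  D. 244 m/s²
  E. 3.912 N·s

Reference: [s·A] · [kg·m·s⁻³·A⁻¹] = kg·m·s⁻².
Each option:
  A. [kg·m·s⁻¹] / [s] = kg·m·s⁻²  ← same
  B. kg·s⁻²
  C. C·V = s·A·J·C⁻¹ = kg·m²·s⁻²
  D. m·s⁻²
  E. N·s = kg·m·s⁻²·s = kg·m·s⁻¹
Only A. matches kg·m·s⁻².

A.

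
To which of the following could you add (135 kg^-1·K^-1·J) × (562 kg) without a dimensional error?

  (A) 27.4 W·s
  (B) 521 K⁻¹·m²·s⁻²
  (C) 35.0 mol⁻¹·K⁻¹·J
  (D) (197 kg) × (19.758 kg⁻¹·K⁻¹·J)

Reference: [m²·s⁻²·K⁻¹] · [kg] = kg·m²·s⁻²·K⁻¹.
Each option:
  (A) W·s = J·s⁻¹·s = kg·m²·s⁻²
  (B) m²·s⁻²·K⁻¹
  (C) J·mol⁻¹·K⁻¹ = N·m·mol⁻¹·K⁻¹ = kg·m²·s⁻²·K⁻¹·mol⁻¹
  (D) [kg] · [m²·s⁻²·K⁻¹] = kg·m²·s⁻²·K⁻¹  ← same
Only (D) matches kg·m²·s⁻²·K⁻¹.

(D)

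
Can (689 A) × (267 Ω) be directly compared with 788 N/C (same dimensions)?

In SI base units:
  (689 A) × (267 Ω):  [A] · [kg·m²·s⁻³·A⁻²] = kg·m²·s⁻³·A⁻¹
  788 N/C:  N·C⁻¹ = kg·m·s⁻²·(s·A)⁻¹ = kg·m·s⁻³·A⁻¹
kg·m²·s⁻³·A⁻¹ ≠ kg·m·s⁻³·A⁻¹, so they cannot be added.

No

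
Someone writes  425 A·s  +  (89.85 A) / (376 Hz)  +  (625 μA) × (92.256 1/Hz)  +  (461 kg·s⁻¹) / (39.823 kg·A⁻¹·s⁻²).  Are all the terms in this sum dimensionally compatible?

Yes

Work out the base dimensions of each:
  425 A·s:  A·s = s·A
  (89.85 A) / (376 Hz):  [A] / [s⁻¹] = s·A
  (625 μA) × (92.256 1/Hz):  [A] · [s] = s·A
  (461 kg·s⁻¹) / (39.823 kg·A⁻¹·s⁻²):  [kg·s⁻¹] / [kg·s⁻²·A⁻¹] = s·A
Every term reduces to s·A.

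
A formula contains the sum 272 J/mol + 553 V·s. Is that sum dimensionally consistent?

Reduce each to base SI dimensions:
  272 J/mol:  J·mol⁻¹ = N·m·mol⁻¹ = kg·m²·s⁻²·mol⁻¹
  553 V·s:  V·s = J·C⁻¹·s = kg·m²·s⁻²·A⁻¹
kg·m²·s⁻²·mol⁻¹ ≠ kg·m²·s⁻²·A⁻¹, so they cannot be added.

No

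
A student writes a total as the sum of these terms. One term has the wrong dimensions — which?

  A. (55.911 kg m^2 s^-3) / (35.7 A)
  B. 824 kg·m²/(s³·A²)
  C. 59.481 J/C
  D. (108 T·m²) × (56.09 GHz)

B.

Expand each in SI base units:
  A. [kg·m²·s⁻³] / [A] = kg·m²·s⁻³·A⁻¹
  B. kg·m²·s⁻³·A⁻²
  C. J·C⁻¹ = N·m·(s·A)⁻¹ = kg·m²·s⁻³·A⁻¹
  D. [kg·m²·s⁻²·A⁻¹] · [s⁻¹] = kg·m²·s⁻³·A⁻¹
All reduce to kg·m²·s⁻³·A⁻¹ except B., which is kg·m²·s⁻³·A⁻².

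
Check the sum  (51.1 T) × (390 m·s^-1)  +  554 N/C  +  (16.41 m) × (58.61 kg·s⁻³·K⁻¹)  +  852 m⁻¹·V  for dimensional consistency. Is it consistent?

No

Expand each in SI base units:
  (51.1 T) × (390 m·s^-1):  [kg·s⁻²·A⁻¹] · [m·s⁻¹] = kg·m·s⁻³·A⁻¹
  554 N/C:  N·C⁻¹ = kg·m·s⁻²·(s·A)⁻¹ = kg·m·s⁻³·A⁻¹
  (16.41 m) × (58.61 kg·s⁻³·K⁻¹):  [m] · [kg·s⁻³·K⁻¹] = kg·m·s⁻³·K⁻¹
  852 m⁻¹·V:  V·m⁻¹ = J·C⁻¹·m⁻¹ = kg·m·s⁻³·A⁻¹
The terms do not share a single dimension (kg·m·s⁻³·A⁻¹ vs kg·m·s⁻³·K⁻¹).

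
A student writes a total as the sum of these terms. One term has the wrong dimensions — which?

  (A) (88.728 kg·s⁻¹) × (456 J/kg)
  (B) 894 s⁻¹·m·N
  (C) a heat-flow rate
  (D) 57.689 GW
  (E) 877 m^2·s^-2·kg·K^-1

Dimensions:
  (A) [kg·s⁻¹] · [m²·s⁻²] = kg·m²·s⁻³
  (B) N·m·s⁻¹ = kg·m·s⁻²·m·s⁻¹ = kg·m²·s⁻³
  (C) [heat-flow rate] = kg·m²·s⁻³
  (D) W = J·s⁻¹ = kg·m²·s⁻³
  (E) kg·m²·s⁻²·K⁻¹
All reduce to kg·m²·s⁻³ except (E), which is kg·m²·s⁻²·K⁻¹.

(E)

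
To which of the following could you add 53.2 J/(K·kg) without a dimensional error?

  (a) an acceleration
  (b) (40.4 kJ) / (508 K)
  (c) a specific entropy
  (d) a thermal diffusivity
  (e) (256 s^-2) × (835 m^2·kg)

(c)

Reference: J·kg⁻¹·K⁻¹ = N·m·kg⁻¹·K⁻¹ = m²·s⁻²·K⁻¹.
Each option:
  (a) [acceleration] = m·s⁻²
  (b) [kg·m²·s⁻²] / [K] = kg·m²·s⁻²·K⁻¹
  (c) [specific entropy] = m²·s⁻²·K⁻¹  ← same
  (d) [thermal diffusivity] = m²·s⁻¹
  (e) [s⁻²] · [kg·m²] = kg·m²·s⁻²
Only (c) matches m²·s⁻²·K⁻¹.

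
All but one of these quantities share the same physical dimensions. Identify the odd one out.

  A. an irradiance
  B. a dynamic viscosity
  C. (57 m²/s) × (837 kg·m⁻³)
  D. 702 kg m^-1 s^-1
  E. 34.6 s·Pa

In SI base units:
  A. [irradiance] = kg·s⁻³
  B. [dynamic viscosity] = kg·m⁻¹·s⁻¹
  C. [m²·s⁻¹] · [kg·m⁻³] = kg·m⁻¹·s⁻¹
  D. kg·m⁻¹·s⁻¹
  E. Pa·s = N·m⁻²·s = kg·m⁻¹·s⁻¹
All reduce to kg·m⁻¹·s⁻¹ except A., which is kg·s⁻³.

A.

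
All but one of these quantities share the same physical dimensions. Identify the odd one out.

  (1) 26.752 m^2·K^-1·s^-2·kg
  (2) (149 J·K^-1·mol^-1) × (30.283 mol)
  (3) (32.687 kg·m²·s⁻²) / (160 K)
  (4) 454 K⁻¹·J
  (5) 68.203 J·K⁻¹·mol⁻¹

(5)

In SI base units:
  (1) kg·m²·s⁻²·K⁻¹
  (2) [kg·m²·s⁻²·K⁻¹·mol⁻¹] · [mol] = kg·m²·s⁻²·K⁻¹
  (3) [kg·m²·s⁻²] / [K] = kg·m²·s⁻²·K⁻¹
  (4) J·K⁻¹ = N·m·K⁻¹ = kg·m²·s⁻²·K⁻¹
  (5) J·mol⁻¹·K⁻¹ = N·m·mol⁻¹·K⁻¹ = kg·m²·s⁻²·K⁻¹·mol⁻¹
All reduce to kg·m²·s⁻²·K⁻¹ except (5), which is kg·m²·s⁻²·K⁻¹·mol⁻¹.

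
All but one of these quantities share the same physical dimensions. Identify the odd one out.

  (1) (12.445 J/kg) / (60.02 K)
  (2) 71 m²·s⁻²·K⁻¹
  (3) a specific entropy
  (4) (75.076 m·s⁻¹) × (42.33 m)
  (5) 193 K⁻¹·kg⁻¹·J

(4)

Dimensions:
  (1) [m²·s⁻²] / [K] = m²·s⁻²·K⁻¹
  (2) m²·s⁻²·K⁻¹
  (3) [specific entropy] = m²·s⁻²·K⁻¹
  (4) [m·s⁻¹] · [m] = m²·s⁻¹
  (5) J·kg⁻¹·K⁻¹ = N·m·kg⁻¹·K⁻¹ = m²·s⁻²·K⁻¹
All reduce to m²·s⁻²·K⁻¹ except (4), which is m²·s⁻¹.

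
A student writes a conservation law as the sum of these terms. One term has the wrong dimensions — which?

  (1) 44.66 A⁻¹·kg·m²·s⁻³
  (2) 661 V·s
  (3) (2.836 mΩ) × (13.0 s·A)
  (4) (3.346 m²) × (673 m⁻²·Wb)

(1)

Work out the base dimensions of each:
  (1) kg·m²·s⁻³·A⁻¹
  (2) V·s = J·C⁻¹·s = kg·m²·s⁻²·A⁻¹
  (3) [kg·m²·s⁻³·A⁻²] · [s·A] = kg·m²·s⁻²·A⁻¹
  (4) [m²] · [kg·s⁻²·A⁻¹] = kg·m²·s⁻²·A⁻¹
All reduce to kg·m²·s⁻²·A⁻¹ except (1), which is kg·m²·s⁻³·A⁻¹.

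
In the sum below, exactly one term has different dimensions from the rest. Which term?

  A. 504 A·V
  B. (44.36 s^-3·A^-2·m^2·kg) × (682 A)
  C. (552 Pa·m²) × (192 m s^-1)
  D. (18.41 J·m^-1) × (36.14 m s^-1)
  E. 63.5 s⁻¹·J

B.

Expand each in SI base units:
  A. V·A = J·C⁻¹·A = kg·m²·s⁻³
  B. [kg·m²·s⁻³·A⁻²] · [A] = kg·m²·s⁻³·A⁻¹
  C. [kg·m·s⁻²] · [m·s⁻¹] = kg·m²·s⁻³
  D. [kg·m·s⁻²] · [m·s⁻¹] = kg·m²·s⁻³
  E. J·s⁻¹ = N·m·s⁻¹ = kg·m²·s⁻³
All reduce to kg·m²·s⁻³ except B., which is kg·m²·s⁻³·A⁻¹.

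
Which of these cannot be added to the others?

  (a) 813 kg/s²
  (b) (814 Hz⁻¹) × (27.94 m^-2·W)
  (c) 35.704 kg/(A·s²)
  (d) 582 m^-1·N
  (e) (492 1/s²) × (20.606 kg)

(c)

Dimensions:
  (a) kg·s⁻²
  (b) [s] · [kg·s⁻³] = kg·s⁻²
  (c) kg·s⁻²·A⁻¹
  (d) N·m⁻¹ = kg·m·s⁻²·m⁻¹ = kg·s⁻²
  (e) [s⁻²] · [kg] = kg·s⁻²
All reduce to kg·s⁻² except (c), which is kg·s⁻²·A⁻¹.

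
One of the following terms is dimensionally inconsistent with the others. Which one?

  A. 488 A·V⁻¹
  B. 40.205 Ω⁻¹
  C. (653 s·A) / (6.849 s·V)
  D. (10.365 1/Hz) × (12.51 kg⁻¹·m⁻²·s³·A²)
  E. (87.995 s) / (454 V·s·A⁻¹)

Reduce each to base SI dimensions:
  A. A·V⁻¹ = A·(J·C⁻¹)⁻¹ = kg⁻¹·m⁻²·s³·A²
  B. Ω⁻¹ = (V·A⁻¹)⁻¹ = kg⁻¹·m⁻²·s³·A²
  C. [s·A] / [kg·m²·s⁻²·A⁻¹] = kg⁻¹·m⁻²·s³·A²
  D. [s] · [kg⁻¹·m⁻²·s³·A²] = kg⁻¹·m⁻²·s⁴·A²
  E. [s] / [kg·m²·s⁻²·A⁻²] = kg⁻¹·m⁻²·s³·A²
All reduce to kg⁻¹·m⁻²·s³·A² except D., which is kg⁻¹·m⁻²·s⁴·A².

D.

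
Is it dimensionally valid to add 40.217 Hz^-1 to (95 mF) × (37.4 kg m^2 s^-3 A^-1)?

No

Dimensions:
  40.217 Hz^-1:  Hz⁻¹ = (s⁻¹)⁻¹ = s
  (95 mF) × (37.4 kg m^2 s^-3 A^-1):  [kg⁻¹·m⁻²·s⁴·A²] · [kg·m²·s⁻³·A⁻¹] = s·A
s ≠ s·A, so they cannot be added.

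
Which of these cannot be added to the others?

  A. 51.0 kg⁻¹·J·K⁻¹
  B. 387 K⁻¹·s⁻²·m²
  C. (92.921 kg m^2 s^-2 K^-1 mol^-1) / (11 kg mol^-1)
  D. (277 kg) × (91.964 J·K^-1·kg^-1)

D.

In SI base units:
  A. J·kg⁻¹·K⁻¹ = N·m·kg⁻¹·K⁻¹ = m²·s⁻²·K⁻¹
  B. m²·s⁻²·K⁻¹
  C. [kg·m²·s⁻²·K⁻¹·mol⁻¹] / [kg·mol⁻¹] = m²·s⁻²·K⁻¹
  D. [kg] · [m²·s⁻²·K⁻¹] = kg·m²·s⁻²·K⁻¹
All reduce to m²·s⁻²·K⁻¹ except D., which is kg·m²·s⁻²·K⁻¹.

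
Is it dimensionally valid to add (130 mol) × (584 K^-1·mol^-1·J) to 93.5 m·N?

Reduce each to base SI dimensions:
  (130 mol) × (584 K^-1·mol^-1·J):  [mol] · [kg·m²·s⁻²·K⁻¹·mol⁻¹] = kg·m²·s⁻²·K⁻¹
  93.5 m·N:  N·m = kg·m·s⁻²·m = kg·m²·s⁻²
kg·m²·s⁻²·K⁻¹ ≠ kg·m²·s⁻², so they cannot be added.

No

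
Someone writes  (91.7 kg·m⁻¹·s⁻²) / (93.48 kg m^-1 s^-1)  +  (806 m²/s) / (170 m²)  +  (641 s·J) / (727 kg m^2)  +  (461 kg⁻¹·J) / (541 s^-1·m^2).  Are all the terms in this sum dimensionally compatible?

Yes

In SI base units:
  (91.7 kg·m⁻¹·s⁻²) / (93.48 kg m^-1 s^-1):  [kg·m⁻¹·s⁻²] / [kg·m⁻¹·s⁻¹] = s⁻¹
  (806 m²/s) / (170 m²):  [m²·s⁻¹] / [m²] = s⁻¹
  (641 s·J) / (727 kg m^2):  [kg·m²·s⁻¹] / [kg·m²] = s⁻¹
  (461 kg⁻¹·J) / (541 s^-1·m^2):  [m²·s⁻²] / [m²·s⁻¹] = s⁻¹
Every term reduces to s⁻¹.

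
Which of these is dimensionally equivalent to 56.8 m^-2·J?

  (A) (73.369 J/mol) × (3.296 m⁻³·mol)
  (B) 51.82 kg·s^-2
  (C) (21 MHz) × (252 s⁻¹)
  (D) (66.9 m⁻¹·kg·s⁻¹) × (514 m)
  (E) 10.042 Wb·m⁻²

Reference: J·m⁻² = N·m·m⁻² = kg·s⁻².
Each option:
  (A) [kg·m²·s⁻²·mol⁻¹] · [m⁻³·mol] = kg·m⁻¹·s⁻²
  (B) kg·s⁻²  ← same
  (C) [s⁻¹] · [s⁻¹] = s⁻²
  (D) [kg·m⁻¹·s⁻¹] · [m] = kg·s⁻¹
  (E) Wb·m⁻² = V·s·m⁻² = kg·s⁻²·A⁻¹
Only (B) matches kg·s⁻².

(B)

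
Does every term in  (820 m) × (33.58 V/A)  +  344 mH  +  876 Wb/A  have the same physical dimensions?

No

Work out the base dimensions of each:
  (820 m) × (33.58 V/A):  [m] · [kg·m²·s⁻³·A⁻²] = kg·m³·s⁻³·A⁻²
  344 mH:  H = V·s·A⁻¹ = kg·m²·s⁻²·A⁻²
  876 Wb/A:  Wb·A⁻¹ = V·s·A⁻¹ = kg·m²·s⁻²·A⁻²
The terms do not share a single dimension (kg·m²·s⁻²·A⁻² vs kg·m³·s⁻³·A⁻²).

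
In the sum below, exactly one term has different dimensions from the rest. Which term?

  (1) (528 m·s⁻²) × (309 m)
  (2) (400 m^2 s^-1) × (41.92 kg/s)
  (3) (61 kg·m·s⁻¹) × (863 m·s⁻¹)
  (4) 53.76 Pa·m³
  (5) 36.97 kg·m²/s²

(1)

Expand each in SI base units:
  (1) [m·s⁻²] · [m] = m²·s⁻²
  (2) [m²·s⁻¹] · [kg·s⁻¹] = kg·m²·s⁻²
  (3) [kg·m·s⁻¹] · [m·s⁻¹] = kg·m²·s⁻²
  (4) Pa·m³ = N·m⁻²·m³ = kg·m²·s⁻²
  (5) kg·m²·s⁻²
All reduce to kg·m²·s⁻² except (1), which is m²·s⁻².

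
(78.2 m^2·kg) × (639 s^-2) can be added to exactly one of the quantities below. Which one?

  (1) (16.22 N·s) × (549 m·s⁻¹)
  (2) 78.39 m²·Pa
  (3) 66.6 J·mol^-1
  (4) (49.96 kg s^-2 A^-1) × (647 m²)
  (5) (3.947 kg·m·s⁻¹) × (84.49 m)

(1)

Reference: [kg·m²] · [s⁻²] = kg·m²·s⁻².
Each option:
  (1) [kg·m·s⁻¹] · [m·s⁻¹] = kg·m²·s⁻²  ← same
  (2) Pa·m² = N·m⁻²·m² = kg·m·s⁻²
  (3) J·mol⁻¹ = N·m·mol⁻¹ = kg·m²·s⁻²·mol⁻¹
  (4) [kg·s⁻²·A⁻¹] · [m²] = kg·m²·s⁻²·A⁻¹
  (5) [kg·m·s⁻¹] · [m] = kg·m²·s⁻¹
Only (1) matches kg·m²·s⁻².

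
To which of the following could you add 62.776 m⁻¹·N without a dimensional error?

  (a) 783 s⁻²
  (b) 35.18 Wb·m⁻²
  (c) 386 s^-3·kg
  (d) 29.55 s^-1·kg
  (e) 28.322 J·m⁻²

(e)

Reference: N·m⁻¹ = kg·m·s⁻²·m⁻¹ = kg·s⁻².
Each option:
  (a) s⁻²
  (b) Wb·m⁻² = V·s·m⁻² = kg·s⁻²·A⁻¹
  (c) kg·s⁻³
  (d) kg·s⁻¹
  (e) J·m⁻² = N·m·m⁻² = kg·s⁻²  ← same
Only (e) matches kg·s⁻².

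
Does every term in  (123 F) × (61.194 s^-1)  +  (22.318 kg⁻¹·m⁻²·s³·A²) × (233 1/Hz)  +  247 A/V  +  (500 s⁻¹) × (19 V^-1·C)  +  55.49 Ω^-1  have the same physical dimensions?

No

In SI base units:
  (123 F) × (61.194 s^-1):  [kg⁻¹·m⁻²·s⁴·A²] · [s⁻¹] = kg⁻¹·m⁻²·s³·A²
  (22.318 kg⁻¹·m⁻²·s³·A²) × (233 1/Hz):  [kg⁻¹·m⁻²·s³·A²] · [s] = kg⁻¹·m⁻²·s⁴·A²
  247 A/V:  A·V⁻¹ = A·(J·C⁻¹)⁻¹ = kg⁻¹·m⁻²·s³·A²
  (500 s⁻¹) × (19 V^-1·C):  [s⁻¹] · [kg⁻¹·m⁻²·s⁴·A²] = kg⁻¹·m⁻²·s³·A²
  55.49 Ω^-1:  Ω⁻¹ = (V·A⁻¹)⁻¹ = kg⁻¹·m⁻²·s³·A²
The terms do not share a single dimension (kg⁻¹·m⁻²·s³·A² vs kg⁻¹·m⁻²·s⁴·A²).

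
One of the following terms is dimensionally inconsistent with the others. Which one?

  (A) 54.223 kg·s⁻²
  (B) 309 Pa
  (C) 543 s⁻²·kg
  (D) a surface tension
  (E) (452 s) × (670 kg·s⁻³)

(B)

Dimensions:
  (A) kg·s⁻²
  (B) Pa = N·m⁻² = kg·m⁻¹·s⁻²
  (C) kg·s⁻²
  (D) [surface tension] = kg·s⁻²
  (E) [s] · [kg·s⁻³] = kg·s⁻²
All reduce to kg·s⁻² except (B), which is kg·m⁻¹·s⁻².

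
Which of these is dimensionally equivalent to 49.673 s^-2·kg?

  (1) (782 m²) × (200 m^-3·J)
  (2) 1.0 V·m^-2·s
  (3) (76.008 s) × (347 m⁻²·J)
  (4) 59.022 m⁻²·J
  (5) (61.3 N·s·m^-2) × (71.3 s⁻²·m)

(4)

Reference: kg·s⁻².
Each option:
  (1) [m²] · [kg·m⁻¹·s⁻²] = kg·m·s⁻²
  (2) V·s·m⁻² = J·C⁻¹·s·m⁻² = kg·s⁻²·A⁻¹
  (3) [s] · [kg·s⁻²] = kg·s⁻¹
  (4) J·m⁻² = N·m·m⁻² = kg·s⁻²  ← same
  (5) [kg·m⁻¹·s⁻¹] · [m·s⁻²] = kg·s⁻³
Only (4) matches kg·s⁻².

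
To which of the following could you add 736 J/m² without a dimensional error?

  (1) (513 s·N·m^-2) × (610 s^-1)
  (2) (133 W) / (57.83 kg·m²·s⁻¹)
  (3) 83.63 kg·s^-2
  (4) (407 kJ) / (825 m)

(3)

Reference: J·m⁻² = N·m·m⁻² = kg·s⁻².
Each option:
  (1) [kg·m⁻¹·s⁻¹] · [s⁻¹] = kg·m⁻¹·s⁻²
  (2) [kg·m²·s⁻³] / [kg·m²·s⁻¹] = s⁻²
  (3) kg·s⁻²  ← same
  (4) [kg·m²·s⁻²] / [m] = kg·m·s⁻²
Only (3) matches kg·s⁻².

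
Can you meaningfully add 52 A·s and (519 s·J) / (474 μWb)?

Yes

Work out the base dimensions of each:
  52 A·s:  A·s = s·A
  (519 s·J) / (474 μWb):  [kg·m²·s⁻¹] / [kg·m²·s⁻²·A⁻¹] = s·A
Both are s·A, so they have the same dimensions and can be added.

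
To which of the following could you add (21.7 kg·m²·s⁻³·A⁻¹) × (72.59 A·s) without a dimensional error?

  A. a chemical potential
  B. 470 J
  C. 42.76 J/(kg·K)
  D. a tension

Reference: [kg·m²·s⁻³·A⁻¹] · [s·A] = kg·m²·s⁻².
Each option:
  A. [chemical potential] = kg·m²·s⁻²·mol⁻¹
  B. J = N·m = kg·m²·s⁻²  ← same
  C. J·kg⁻¹·K⁻¹ = N·m·kg⁻¹·K⁻¹ = m²·s⁻²·K⁻¹
  D. [tension] = kg·m·s⁻²
Only B. matches kg·m²·s⁻².

B.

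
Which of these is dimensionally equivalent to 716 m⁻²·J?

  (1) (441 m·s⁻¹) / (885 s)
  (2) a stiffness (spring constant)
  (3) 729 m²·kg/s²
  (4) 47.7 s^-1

(2)

Reference: J·m⁻² = N·m·m⁻² = kg·s⁻².
Each option:
  (1) [m·s⁻¹] / [s] = m·s⁻²
  (2) [stiffness (spring constant)] = kg·s⁻²  ← same
  (3) kg·m²·s⁻²
  (4) s⁻¹
Only (2) matches kg·s⁻².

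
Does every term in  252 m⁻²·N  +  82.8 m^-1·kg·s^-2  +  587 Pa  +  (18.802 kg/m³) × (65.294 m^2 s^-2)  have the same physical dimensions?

Work out the base dimensions of each:
  252 m⁻²·N:  N·m⁻² = kg·m·s⁻²·m⁻² = kg·m⁻¹·s⁻²
  82.8 m^-1·kg·s^-2:  kg·m⁻¹·s⁻²
  587 Pa:  Pa = N·m⁻² = kg·m⁻¹·s⁻²
  (18.802 kg/m³) × (65.294 m^2 s^-2):  [kg·m⁻³] · [m²·s⁻²] = kg·m⁻¹·s⁻²
Every term reduces to kg·m⁻¹·s⁻².

Yes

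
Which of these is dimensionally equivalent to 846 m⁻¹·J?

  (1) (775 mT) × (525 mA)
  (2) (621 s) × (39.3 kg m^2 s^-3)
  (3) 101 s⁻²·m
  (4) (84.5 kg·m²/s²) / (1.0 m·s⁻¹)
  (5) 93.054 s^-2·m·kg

(5)

Reference: J·m⁻¹ = N·m·m⁻¹ = kg·m·s⁻².
Each option:
  (1) [kg·s⁻²·A⁻¹] · [A] = kg·s⁻²
  (2) [s] · [kg·m²·s⁻³] = kg·m²·s⁻²
  (3) m·s⁻²
  (4) [kg·m²·s⁻²] / [m·s⁻¹] = kg·m·s⁻¹
  (5) kg·m·s⁻²  ← same
Only (5) matches kg·m·s⁻².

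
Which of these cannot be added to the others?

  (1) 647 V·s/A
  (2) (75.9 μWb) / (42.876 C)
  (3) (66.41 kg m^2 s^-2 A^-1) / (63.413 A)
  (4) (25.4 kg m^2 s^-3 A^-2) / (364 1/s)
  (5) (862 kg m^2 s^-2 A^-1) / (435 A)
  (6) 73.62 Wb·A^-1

(2)

Reduce each to base SI dimensions:
  (1) V·s·A⁻¹ = J·C⁻¹·s·A⁻¹ = kg·m²·s⁻²·A⁻²
  (2) [kg·m²·s⁻²·A⁻¹] / [s·A] = kg·m²·s⁻³·A⁻²
  (3) [kg·m²·s⁻²·A⁻¹] / [A] = kg·m²·s⁻²·A⁻²
  (4) [kg·m²·s⁻³·A⁻²] / [s⁻¹] = kg·m²·s⁻²·A⁻²
  (5) [kg·m²·s⁻²·A⁻¹] / [A] = kg·m²·s⁻²·A⁻²
  (6) Wb·A⁻¹ = V·s·A⁻¹ = kg·m²·s⁻²·A⁻²
All reduce to kg·m²·s⁻²·A⁻² except (2), which is kg·m²·s⁻³·A⁻².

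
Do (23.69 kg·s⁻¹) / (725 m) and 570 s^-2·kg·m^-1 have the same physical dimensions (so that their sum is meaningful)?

Dimensions:
  (23.69 kg·s⁻¹) / (725 m):  [kg·s⁻¹] / [m] = kg·m⁻¹·s⁻¹
  570 s^-2·kg·m^-1:  kg·m⁻¹·s⁻²
kg·m⁻¹·s⁻¹ ≠ kg·m⁻¹·s⁻², so they cannot be added.

No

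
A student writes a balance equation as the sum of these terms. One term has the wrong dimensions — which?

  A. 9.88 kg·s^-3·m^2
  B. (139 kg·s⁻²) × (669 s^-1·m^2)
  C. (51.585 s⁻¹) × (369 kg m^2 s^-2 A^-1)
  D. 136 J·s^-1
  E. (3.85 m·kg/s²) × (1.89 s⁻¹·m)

Work out the base dimensions of each:
  A. kg·m²·s⁻³
  B. [kg·s⁻²] · [m²·s⁻¹] = kg·m²·s⁻³
  C. [s⁻¹] · [kg·m²·s⁻²·A⁻¹] = kg·m²·s⁻³·A⁻¹
  D. J·s⁻¹ = N·m·s⁻¹ = kg·m²·s⁻³
  E. [kg·m·s⁻²] · [m·s⁻¹] = kg·m²·s⁻³
All reduce to kg·m²·s⁻³ except C., which is kg·m²·s⁻³·A⁻¹.

C.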